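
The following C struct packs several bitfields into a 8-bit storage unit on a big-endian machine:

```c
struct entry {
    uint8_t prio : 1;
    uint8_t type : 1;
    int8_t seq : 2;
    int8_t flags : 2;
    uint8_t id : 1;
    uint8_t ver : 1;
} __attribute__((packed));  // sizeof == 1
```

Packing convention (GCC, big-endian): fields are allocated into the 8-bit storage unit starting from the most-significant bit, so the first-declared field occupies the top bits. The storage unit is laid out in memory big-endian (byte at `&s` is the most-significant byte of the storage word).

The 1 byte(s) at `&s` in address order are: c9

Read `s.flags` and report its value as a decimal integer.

[0]=0xc9 (big-endian) → word 0xc9
prio [7+:1] = (word>>7) & 0x1 = 1
type [6+:1] = (word>>6) & 0x1 = 1
seq [4+:2] = (word>>4) & 0x3 = 0
flags [2+:2] = (word>>2) & 0x3 = 2  ←
id [1+:1] = (word>>1) & 0x1 = 0
ver [0+:1] = (word>>0) & 0x1 = 1
flags signed 2b, MSB=1: 2 - 4 = -2

-2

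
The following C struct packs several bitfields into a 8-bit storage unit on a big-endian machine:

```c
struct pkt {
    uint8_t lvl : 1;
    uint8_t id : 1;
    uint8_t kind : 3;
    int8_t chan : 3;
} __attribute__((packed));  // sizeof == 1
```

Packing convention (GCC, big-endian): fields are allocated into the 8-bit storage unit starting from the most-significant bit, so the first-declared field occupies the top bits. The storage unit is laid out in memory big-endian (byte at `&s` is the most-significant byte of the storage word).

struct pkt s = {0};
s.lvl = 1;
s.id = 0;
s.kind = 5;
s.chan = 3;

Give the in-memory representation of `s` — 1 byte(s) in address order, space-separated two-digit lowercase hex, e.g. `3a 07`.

ab

[7+:1] lvl=1 & 0x1 = 0x1; word=0x80
[6+:1] id=0 & 0x1 = 0x0; word=0x80
[3+:3] kind=5 & 0x7 = 0x5; word=0xa8
[0+:3] chan=3 & 0x7 = 0x3; word=0xab
word = 0xab → big-endian bytes:
  [0]=0xab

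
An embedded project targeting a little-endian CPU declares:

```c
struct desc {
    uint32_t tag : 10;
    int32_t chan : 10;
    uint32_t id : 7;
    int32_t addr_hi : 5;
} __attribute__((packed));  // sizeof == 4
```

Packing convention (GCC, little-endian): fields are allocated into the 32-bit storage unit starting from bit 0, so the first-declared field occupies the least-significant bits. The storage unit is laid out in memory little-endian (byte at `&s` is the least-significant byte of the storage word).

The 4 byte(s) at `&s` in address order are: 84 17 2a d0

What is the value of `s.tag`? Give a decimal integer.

900

[0]=0x84 [1]=0x17 [2]=0x2a [3]=0xd0 (little-endian) → word 0xd02a1784
tag:10 @ bit 0 → (0xd02a1784>>0)&0x3ff = 0x384  ←
chan:10 @ bit 10 → (0xd02a1784>>10)&0x3ff = 0x285
id:7 @ bit 20 → (0xd02a1784>>20)&0x7f = 0x2
addr_hi:5 @ bit 27 → (0xd02a1784>>27)&0x1f = 0x1a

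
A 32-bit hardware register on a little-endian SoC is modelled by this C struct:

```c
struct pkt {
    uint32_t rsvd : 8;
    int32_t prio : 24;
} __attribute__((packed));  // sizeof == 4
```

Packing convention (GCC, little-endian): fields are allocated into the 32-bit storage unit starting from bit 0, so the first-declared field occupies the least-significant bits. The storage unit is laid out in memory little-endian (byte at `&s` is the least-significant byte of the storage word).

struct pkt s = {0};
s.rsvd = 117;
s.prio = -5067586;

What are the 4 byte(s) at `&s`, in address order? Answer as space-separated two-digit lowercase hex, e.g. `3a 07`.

75 be ac b2

rsvd:8 = 117 → 0x75 << 0 → word 0x00000075
prio:24 = -5067586 → 0xb2acbe << 8 → word 0xb2acbe75
word = 0xb2acbe75 → little-endian bytes:
  [0]=0x75  [1]=0xbe  [2]=0xac  [3]=0xb2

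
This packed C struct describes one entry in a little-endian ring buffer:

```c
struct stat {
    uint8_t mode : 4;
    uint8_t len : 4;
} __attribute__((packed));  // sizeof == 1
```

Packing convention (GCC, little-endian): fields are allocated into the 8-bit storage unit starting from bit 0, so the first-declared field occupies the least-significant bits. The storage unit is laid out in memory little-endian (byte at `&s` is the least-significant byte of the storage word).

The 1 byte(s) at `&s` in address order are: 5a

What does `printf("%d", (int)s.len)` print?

5

[0]=0x5a (little-endian) → word 0x5a
mode:4 @ bit 0 → (0x5a>>0)&0xf = 0xa
len:4 @ bit 4 → (0x5a>>4)&0xf = 0x5  ←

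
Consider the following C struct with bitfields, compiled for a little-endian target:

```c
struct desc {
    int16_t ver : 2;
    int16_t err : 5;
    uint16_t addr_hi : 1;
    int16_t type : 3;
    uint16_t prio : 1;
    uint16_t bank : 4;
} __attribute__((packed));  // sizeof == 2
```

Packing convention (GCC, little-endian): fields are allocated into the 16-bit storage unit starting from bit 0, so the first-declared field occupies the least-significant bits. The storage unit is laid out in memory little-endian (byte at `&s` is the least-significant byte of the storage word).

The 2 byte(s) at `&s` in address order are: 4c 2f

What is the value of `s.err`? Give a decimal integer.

[0]=0x4c [1]=0x2f (little-endian) → word 0x2f4c
ver [0+:2] = (word>>0) & 0x3 = 0
err [2+:5] = (word>>2) & 0x1f = 19  ←
addr_hi [7+:1] = (word>>7) & 0x1 = 0
type [8+:3] = (word>>8) & 0x7 = 7
prio [11+:1] = (word>>11) & 0x1 = 1
bank [12+:4] = (word>>12) & 0xf = 2
err signed 5b, MSB=1: 19 - 32 = -13

-13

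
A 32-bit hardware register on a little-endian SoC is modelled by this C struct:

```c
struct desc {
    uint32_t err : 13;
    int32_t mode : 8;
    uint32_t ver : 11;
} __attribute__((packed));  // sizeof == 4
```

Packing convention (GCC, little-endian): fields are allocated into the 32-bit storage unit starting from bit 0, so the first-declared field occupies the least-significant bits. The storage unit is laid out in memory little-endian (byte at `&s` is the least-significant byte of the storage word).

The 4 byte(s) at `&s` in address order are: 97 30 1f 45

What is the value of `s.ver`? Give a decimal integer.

[0]=0x97 [1]=0x30 [2]=0x1f [3]=0x45 (little-endian) → word 0x451f3097
err:13 @ bit 0 → (0x451f3097>>0)&0x1fff = 0x1097
mode:8 @ bit 13 → (0x451f3097>>13)&0xff = 0xf9
ver:11 @ bit 21 → (0x451f3097>>21)&0x7ff = 0x228  ←

552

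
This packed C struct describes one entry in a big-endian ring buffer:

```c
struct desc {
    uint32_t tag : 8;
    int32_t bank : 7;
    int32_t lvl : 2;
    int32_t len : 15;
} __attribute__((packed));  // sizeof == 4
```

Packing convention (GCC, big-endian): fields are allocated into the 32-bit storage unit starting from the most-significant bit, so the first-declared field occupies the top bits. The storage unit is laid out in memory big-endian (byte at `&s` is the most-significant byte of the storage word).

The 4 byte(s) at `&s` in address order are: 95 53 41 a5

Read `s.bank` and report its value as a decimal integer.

[0]=0x95 [1]=0x53 [2]=0x41 [3]=0xa5 (big-endian) → word 0x955341a5
tag [24+:8] = (word>>24) & 0xff = 149
bank [17+:7] = (word>>17) & 0x7f = 41  ←
lvl [15+:2] = (word>>15) & 0x3 = 2
len [0+:15] = (word>>0) & 0x7fff = 16805
bank signed 7b, MSB=0: value = 41

41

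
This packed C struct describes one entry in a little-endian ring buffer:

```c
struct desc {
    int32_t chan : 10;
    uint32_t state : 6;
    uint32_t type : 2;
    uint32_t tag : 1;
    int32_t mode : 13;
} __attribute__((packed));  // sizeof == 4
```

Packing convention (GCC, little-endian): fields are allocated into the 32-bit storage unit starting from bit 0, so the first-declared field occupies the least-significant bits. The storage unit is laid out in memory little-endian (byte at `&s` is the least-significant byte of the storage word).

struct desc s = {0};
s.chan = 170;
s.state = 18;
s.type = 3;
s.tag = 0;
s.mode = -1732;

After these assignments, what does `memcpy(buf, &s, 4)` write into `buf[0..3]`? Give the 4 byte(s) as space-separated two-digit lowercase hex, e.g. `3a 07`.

aa 48 e3 c9

chan (10b) val=170 bits=0xaa at bit 0: 0x000000aa
state (6b) val=18 bits=0x12 at bit 10: 0x000048aa
type (2b) val=3 bits=0x3 at bit 16: 0x000348aa
tag (1b) val=0 bits=0x0 at bit 18: 0x000348aa
mode (13b) val=-1732 bits=0x193c at bit 19: 0xc9e348aa
word = 0xc9e348aa → little-endian bytes:
  [0]=0xaa  [1]=0x48  [2]=0xe3  [3]=0xc9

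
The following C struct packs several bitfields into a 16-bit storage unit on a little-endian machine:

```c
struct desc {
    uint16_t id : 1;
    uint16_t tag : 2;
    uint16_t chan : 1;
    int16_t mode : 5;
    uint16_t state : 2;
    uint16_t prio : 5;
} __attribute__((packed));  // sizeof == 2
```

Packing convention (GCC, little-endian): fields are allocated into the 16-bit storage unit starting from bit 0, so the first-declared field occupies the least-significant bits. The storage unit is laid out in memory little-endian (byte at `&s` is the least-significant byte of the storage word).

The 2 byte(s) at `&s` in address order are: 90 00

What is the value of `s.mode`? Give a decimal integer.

[0]=0x90 [1]=0x00 (little-endian) → word 0x0090
id:1 @ bit 0 → (0x0090>>0)&0x1 = 0x0
tag:2 @ bit 1 → (0x0090>>1)&0x3 = 0x0
chan:1 @ bit 3 → (0x0090>>3)&0x1 = 0x0
mode:5 @ bit 4 → (0x0090>>4)&0x1f = 0x9  ←
state:2 @ bit 9 → (0x0090>>9)&0x3 = 0x0
prio:5 @ bit 11 → (0x0090>>11)&0x1f = 0x0
mode signed 5b, MSB=0: value = 9

9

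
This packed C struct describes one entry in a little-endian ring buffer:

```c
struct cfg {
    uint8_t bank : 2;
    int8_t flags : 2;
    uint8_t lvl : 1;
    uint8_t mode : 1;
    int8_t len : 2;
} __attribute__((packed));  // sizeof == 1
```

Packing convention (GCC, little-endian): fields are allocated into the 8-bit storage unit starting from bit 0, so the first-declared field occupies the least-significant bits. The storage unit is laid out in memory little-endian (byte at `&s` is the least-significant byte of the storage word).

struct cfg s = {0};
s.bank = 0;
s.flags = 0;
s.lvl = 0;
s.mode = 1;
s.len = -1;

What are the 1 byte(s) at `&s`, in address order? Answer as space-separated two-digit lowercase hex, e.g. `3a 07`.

e0

bank:2 = 0 → 0x0 << 0 → word 0x00
flags:2 = 0 → 0x0 << 2 → word 0x00
lvl:1 = 0 → 0x0 << 4 → word 0x00
mode:1 = 1 → 0x1 << 5 → word 0x20
len:2 = -1 → 0x3 << 6 → word 0xe0
word = 0xe0 → little-endian bytes:
  [0]=0xe0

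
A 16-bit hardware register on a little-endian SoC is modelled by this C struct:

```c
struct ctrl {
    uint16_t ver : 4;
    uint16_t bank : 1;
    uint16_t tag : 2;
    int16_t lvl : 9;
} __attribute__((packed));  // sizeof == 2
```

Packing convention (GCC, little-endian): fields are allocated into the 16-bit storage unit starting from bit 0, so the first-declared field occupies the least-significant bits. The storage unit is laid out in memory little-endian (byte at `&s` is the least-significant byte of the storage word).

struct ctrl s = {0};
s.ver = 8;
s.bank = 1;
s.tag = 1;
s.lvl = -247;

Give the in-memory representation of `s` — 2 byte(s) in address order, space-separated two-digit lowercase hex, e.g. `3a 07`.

b8 84

[0+:4] ver=8 & 0xf = 0x8; word=0x0008
[4+:1] bank=1 & 0x1 = 0x1; word=0x0018
[5+:2] tag=1 & 0x3 = 0x1; word=0x0038
[7+:9] lvl=-247 & 0x1ff = 0x109; word=0x84b8
word = 0x84b8 → little-endian bytes:
  [0]=0xb8  [1]=0x84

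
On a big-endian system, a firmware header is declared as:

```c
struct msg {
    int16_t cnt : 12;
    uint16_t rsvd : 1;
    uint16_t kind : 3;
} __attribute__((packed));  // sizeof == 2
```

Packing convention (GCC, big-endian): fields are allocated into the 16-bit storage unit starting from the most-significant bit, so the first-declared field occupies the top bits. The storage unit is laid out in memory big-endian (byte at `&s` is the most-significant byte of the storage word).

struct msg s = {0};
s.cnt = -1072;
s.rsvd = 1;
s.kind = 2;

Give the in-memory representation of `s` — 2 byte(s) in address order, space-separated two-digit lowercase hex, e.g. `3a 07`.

[4+:12] cnt=-1072 & 0xfff = 0xbd0; word=0xbd00
[3+:1] rsvd=1 & 0x1 = 0x1; word=0xbd08
[0+:3] kind=2 & 0x7 = 0x2; word=0xbd0a
word = 0xbd0a → big-endian bytes:
  [0]=0xbd  [1]=0x0a

bd 0a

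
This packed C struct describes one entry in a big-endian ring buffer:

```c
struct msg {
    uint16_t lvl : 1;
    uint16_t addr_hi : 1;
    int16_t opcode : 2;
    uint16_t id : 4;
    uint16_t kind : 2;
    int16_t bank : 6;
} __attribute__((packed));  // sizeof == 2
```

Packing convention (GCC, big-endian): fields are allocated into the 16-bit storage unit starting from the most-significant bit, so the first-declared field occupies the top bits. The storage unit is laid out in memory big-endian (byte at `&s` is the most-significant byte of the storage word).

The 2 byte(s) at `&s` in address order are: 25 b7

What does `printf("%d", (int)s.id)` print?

[0]=0x25 [1]=0xb7 (big-endian) → word 0x25b7
lvl [15+:1] = (word>>15) & 0x1 = 0
addr_hi [14+:1] = (word>>14) & 0x1 = 0
opcode [12+:2] = (word>>12) & 0x3 = 2
id [8+:4] = (word>>8) & 0xf = 5  ←
kind [6+:2] = (word>>6) & 0x3 = 2
bank [0+:6] = (word>>0) & 0x3f = 55

5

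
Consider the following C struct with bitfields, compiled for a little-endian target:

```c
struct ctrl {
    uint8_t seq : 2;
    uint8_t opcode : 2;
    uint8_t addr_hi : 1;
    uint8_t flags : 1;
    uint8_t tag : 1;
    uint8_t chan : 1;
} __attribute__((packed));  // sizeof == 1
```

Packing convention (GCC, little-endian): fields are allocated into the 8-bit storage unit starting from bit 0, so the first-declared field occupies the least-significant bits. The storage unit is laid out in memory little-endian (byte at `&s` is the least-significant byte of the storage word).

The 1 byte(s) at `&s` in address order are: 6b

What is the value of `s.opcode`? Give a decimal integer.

2

[0]=0x6b (little-endian) → word 0x6b
seq [0+:2] = (word>>0) & 0x3 = 3
opcode [2+:2] = (word>>2) & 0x3 = 2  ←
addr_hi [4+:1] = (word>>4) & 0x1 = 0
flags [5+:1] = (word>>5) & 0x1 = 1
tag [6+:1] = (word>>6) & 0x1 = 1
chan [7+:1] = (word>>7) & 0x1 = 0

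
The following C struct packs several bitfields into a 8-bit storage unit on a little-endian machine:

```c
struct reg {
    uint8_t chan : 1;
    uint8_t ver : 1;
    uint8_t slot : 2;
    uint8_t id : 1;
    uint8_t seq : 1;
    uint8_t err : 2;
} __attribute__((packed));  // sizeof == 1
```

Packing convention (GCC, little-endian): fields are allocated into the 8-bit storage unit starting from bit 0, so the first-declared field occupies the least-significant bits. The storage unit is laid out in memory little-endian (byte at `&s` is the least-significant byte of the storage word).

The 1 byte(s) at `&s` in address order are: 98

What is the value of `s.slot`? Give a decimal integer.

2

[0]=0x98 (little-endian) → word 0x98
chan:1 @ bit 0 → (0x98>>0)&0x1 = 0x0
ver:1 @ bit 1 → (0x98>>1)&0x1 = 0x0
slot:2 @ bit 2 → (0x98>>2)&0x3 = 0x2  ←
id:1 @ bit 4 → (0x98>>4)&0x1 = 0x1
seq:1 @ bit 5 → (0x98>>5)&0x1 = 0x0
err:2 @ bit 6 → (0x98>>6)&0x3 = 0x2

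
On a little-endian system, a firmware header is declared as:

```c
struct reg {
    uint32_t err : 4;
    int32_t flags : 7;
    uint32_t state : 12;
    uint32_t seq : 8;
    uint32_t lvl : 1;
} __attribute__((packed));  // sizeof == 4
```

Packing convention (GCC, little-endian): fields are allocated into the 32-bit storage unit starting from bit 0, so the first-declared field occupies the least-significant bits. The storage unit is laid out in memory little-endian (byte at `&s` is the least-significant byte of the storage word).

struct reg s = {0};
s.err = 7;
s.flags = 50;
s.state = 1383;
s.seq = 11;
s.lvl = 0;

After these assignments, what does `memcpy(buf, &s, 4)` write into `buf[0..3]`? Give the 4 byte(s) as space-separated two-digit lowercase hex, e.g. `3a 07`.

27 3b ab 05

[0+:4] err=7 & 0xf = 0x7; word=0x00000007
[4+:7] flags=50 & 0x7f = 0x32; word=0x00000327
[11+:12] state=1383 & 0xfff = 0x567; word=0x002b3b27
[23+:8] seq=11 & 0xff = 0xb; word=0x05ab3b27
[31+:1] lvl=0 & 0x1 = 0x0; word=0x05ab3b27
word = 0x05ab3b27 → little-endian bytes:
  [0]=0x27  [1]=0x3b  [2]=0xab  [3]=0x05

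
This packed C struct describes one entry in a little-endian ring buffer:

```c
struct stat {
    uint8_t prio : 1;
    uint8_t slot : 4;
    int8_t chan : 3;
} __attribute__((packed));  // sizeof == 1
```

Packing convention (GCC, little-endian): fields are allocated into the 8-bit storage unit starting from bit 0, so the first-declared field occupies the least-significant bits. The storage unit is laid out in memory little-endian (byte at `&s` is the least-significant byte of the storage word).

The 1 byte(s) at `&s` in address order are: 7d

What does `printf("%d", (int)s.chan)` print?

[0]=0x7d (little-endian) → word 0x7d
prio:1 @ bit 0 → (0x7d>>0)&0x1 = 0x1
slot:4 @ bit 1 → (0x7d>>1)&0xf = 0xe
chan:3 @ bit 5 → (0x7d>>5)&0x7 = 0x3  ←
chan signed 3b, MSB=0: value = 3

3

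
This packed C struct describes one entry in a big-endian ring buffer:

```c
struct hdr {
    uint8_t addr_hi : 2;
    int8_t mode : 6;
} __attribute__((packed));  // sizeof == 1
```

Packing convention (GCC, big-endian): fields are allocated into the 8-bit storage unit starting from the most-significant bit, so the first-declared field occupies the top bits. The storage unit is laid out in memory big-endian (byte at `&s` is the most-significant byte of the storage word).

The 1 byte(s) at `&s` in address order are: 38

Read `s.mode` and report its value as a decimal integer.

-8

[0]=0x38 (big-endian) → word 0x38
addr_hi:2 @ bit 6 → (0x38>>6)&0x3 = 0x0
mode:6 @ bit 0 → (0x38>>0)&0x3f = 0x38  ←
mode signed 6b, MSB=1: 56 - 64 = -8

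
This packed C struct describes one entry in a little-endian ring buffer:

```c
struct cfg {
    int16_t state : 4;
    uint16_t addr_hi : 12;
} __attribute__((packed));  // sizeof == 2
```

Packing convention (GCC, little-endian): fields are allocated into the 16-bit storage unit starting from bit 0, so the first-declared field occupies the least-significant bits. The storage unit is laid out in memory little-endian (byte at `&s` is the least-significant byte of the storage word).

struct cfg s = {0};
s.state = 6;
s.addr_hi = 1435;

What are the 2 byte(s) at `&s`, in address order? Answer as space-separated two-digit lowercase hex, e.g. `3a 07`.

b6 59

state (4b) val=6 bits=0x6 at bit 0: 0x0006
addr_hi (12b) val=1435 bits=0x59b at bit 4: 0x59b6
word = 0x59b6 → little-endian bytes:
  [0]=0xb6  [1]=0x59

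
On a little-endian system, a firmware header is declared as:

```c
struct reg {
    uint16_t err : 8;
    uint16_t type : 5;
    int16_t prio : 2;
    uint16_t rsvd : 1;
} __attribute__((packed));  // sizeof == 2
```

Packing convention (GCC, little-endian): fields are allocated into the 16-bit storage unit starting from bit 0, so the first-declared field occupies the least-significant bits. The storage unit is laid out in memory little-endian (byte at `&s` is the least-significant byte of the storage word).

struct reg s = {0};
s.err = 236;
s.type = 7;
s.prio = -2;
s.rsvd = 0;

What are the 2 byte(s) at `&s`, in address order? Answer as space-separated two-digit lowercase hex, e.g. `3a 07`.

ec 47

err:8 = 236 → 0xec << 0 → word 0x00ec
type:5 = 7 → 0x7 << 8 → word 0x07ec
prio:2 = -2 → 0x2 << 13 → word 0x47ec
rsvd:1 = 0 → 0x0 << 15 → word 0x47ec
word = 0x47ec → little-endian bytes:
  [0]=0xec  [1]=0x47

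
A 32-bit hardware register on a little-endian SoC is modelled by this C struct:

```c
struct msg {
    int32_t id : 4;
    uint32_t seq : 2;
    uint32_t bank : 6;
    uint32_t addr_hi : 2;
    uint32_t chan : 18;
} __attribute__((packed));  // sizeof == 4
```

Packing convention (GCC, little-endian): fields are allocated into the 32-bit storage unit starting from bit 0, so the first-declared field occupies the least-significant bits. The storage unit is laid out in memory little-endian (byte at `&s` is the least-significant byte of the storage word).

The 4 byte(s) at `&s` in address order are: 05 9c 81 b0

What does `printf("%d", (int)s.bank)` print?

48

[0]=0x05 [1]=0x9c [2]=0x81 [3]=0xb0 (little-endian) → word 0xb0819c05
id:4 @ bit 0 → (0xb0819c05>>0)&0xf = 0x5
seq:2 @ bit 4 → (0xb0819c05>>4)&0x3 = 0x0
bank:6 @ bit 6 → (0xb0819c05>>6)&0x3f = 0x30  ←
addr_hi:2 @ bit 12 → (0xb0819c05>>12)&0x3 = 0x1
chan:18 @ bit 14 → (0xb0819c05>>14)&0x3ffff = 0x2c206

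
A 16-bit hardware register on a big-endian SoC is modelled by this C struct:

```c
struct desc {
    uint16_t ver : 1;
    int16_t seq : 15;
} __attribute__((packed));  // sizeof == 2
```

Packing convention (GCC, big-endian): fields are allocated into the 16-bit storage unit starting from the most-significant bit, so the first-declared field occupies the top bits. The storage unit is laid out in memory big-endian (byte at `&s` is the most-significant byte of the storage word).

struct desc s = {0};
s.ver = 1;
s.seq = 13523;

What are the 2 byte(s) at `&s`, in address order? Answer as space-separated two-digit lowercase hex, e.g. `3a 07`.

[15+:1] ver=1 & 0x1 = 0x1; word=0x8000
[0+:15] seq=13523 & 0x7fff = 0x34d3; word=0xb4d3
word = 0xb4d3 → big-endian bytes:
  [0]=0xb4  [1]=0xd3

b4 d3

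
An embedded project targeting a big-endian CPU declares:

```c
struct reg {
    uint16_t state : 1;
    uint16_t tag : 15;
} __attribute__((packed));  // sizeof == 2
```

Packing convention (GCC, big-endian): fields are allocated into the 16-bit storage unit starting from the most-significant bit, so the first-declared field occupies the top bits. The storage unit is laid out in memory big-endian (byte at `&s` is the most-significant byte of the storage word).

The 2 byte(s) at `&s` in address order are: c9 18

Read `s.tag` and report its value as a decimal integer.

18712

[0]=0xc9 [1]=0x18 (big-endian) → word 0xc918
state:1 @ bit 15 → (0xc918>>15)&0x1 = 0x1
tag:15 @ bit 0 → (0xc918>>0)&0x7fff = 0x4918  ←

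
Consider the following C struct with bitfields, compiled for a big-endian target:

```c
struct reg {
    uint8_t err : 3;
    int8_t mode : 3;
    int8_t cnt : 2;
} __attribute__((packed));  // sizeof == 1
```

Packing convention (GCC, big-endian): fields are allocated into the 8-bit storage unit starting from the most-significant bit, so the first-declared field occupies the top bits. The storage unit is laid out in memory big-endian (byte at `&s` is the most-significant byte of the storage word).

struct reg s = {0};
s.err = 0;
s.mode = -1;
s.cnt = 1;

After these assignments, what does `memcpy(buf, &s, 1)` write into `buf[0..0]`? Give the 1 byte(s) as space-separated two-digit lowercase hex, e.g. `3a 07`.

1d

err:3 = 0 → 0x0 << 5 → word 0x00
mode:3 = -1 → 0x7 << 2 → word 0x1c
cnt:2 = 1 → 0x1 << 0 → word 0x1d
word = 0x1d → big-endian bytes:
  [0]=0x1d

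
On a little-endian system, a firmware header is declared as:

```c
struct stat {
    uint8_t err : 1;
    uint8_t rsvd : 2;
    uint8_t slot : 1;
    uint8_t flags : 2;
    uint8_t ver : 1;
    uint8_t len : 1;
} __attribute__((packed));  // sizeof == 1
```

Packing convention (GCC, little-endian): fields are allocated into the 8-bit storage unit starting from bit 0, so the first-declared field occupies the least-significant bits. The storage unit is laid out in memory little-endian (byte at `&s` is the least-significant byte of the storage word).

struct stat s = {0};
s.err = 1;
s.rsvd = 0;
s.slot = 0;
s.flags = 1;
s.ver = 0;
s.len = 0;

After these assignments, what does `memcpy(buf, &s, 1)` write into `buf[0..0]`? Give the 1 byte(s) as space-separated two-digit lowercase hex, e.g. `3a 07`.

[0+:1] err=1 & 0x1 = 0x1; word=0x01
[1+:2] rsvd=0 & 0x3 = 0x0; word=0x01
[3+:1] slot=0 & 0x1 = 0x0; word=0x01
[4+:2] flags=1 & 0x3 = 0x1; word=0x11
[6+:1] ver=0 & 0x1 = 0x0; word=0x11
[7+:1] len=0 & 0x1 = 0x0; word=0x11
word = 0x11 → little-endian bytes:
  [0]=0x11

11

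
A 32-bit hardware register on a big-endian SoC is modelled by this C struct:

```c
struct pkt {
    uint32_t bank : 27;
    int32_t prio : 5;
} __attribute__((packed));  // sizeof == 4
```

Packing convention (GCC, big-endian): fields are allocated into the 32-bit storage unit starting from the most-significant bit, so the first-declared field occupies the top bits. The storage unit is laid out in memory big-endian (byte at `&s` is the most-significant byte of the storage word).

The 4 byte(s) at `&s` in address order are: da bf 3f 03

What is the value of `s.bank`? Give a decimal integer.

114686456

[0]=0xda [1]=0xbf [2]=0x3f [3]=0x03 (big-endian) → word 0xdabf3f03
bank [5+:27] = (word>>5) & 0x7ffffff = 114686456  ←
prio [0+:5] = (word>>0) & 0x1f = 3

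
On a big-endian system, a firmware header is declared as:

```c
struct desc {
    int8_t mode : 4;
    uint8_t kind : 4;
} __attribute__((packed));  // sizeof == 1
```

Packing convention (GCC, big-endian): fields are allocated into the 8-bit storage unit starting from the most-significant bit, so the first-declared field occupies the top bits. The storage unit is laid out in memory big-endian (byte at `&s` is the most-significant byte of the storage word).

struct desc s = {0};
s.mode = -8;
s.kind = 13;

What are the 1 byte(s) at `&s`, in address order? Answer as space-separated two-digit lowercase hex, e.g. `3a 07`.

8d

mode:4 = -8 → 0x8 << 4 → word 0x80
kind:4 = 13 → 0xd << 0 → word 0x8d
word = 0x8d → big-endian bytes:
  [0]=0x8d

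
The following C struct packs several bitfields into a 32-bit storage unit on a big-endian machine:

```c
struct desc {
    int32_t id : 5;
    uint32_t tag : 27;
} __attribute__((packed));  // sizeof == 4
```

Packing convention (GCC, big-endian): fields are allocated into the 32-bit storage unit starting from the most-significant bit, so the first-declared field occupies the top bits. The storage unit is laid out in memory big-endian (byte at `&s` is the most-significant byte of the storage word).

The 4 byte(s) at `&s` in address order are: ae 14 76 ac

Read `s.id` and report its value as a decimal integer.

-11

[0]=0xae [1]=0x14 [2]=0x76 [3]=0xac (big-endian) → word 0xae1476ac
id:5 @ bit 27 → (0xae1476ac>>27)&0x1f = 0x15  ←
tag:27 @ bit 0 → (0xae1476ac>>0)&0x7ffffff = 0x61476ac
id signed 5b, MSB=1: 21 - 32 = -11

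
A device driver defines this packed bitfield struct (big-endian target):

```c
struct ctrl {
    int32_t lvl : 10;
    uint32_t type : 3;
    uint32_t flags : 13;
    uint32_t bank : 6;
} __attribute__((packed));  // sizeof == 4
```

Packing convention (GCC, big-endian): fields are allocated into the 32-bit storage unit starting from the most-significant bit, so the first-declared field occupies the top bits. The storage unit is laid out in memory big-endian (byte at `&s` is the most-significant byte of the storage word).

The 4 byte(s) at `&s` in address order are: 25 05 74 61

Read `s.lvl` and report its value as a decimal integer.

148

[0]=0x25 [1]=0x05 [2]=0x74 [3]=0x61 (big-endian) → word 0x25057461
lvl [22+:10] = (word>>22) & 0x3ff = 148  ←
type [19+:3] = (word>>19) & 0x7 = 0
flags [6+:13] = (word>>6) & 0x1fff = 5585
bank [0+:6] = (word>>0) & 0x3f = 33
lvl signed 10b, MSB=0: value = 148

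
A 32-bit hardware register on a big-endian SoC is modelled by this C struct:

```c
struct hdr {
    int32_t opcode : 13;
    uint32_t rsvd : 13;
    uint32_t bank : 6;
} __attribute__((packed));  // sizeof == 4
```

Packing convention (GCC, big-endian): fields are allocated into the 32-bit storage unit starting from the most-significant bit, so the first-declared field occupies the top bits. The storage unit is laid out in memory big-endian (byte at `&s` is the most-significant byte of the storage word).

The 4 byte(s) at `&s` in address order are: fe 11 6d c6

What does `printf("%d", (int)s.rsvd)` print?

1463

[0]=0xfe [1]=0x11 [2]=0x6d [3]=0xc6 (big-endian) → word 0xfe116dc6
opcode [19+:13] = (word>>19) & 0x1fff = 8130
rsvd [6+:13] = (word>>6) & 0x1fff = 1463  ←
bank [0+:6] = (word>>0) & 0x3f = 6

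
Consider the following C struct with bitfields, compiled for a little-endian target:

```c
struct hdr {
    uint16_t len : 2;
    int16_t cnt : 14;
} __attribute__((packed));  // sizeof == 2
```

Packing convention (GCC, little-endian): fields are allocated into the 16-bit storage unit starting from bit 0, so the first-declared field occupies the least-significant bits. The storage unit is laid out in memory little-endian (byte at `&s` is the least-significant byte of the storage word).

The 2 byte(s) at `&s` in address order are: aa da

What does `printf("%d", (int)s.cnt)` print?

[0]=0xaa [1]=0xda (little-endian) → word 0xdaaa
len:2 @ bit 0 → (0xdaaa>>0)&0x3 = 0x2
cnt:14 @ bit 2 → (0xdaaa>>2)&0x3fff = 0x36aa  ←
cnt signed 14b, MSB=1: 13994 - 16384 = -2390

-2390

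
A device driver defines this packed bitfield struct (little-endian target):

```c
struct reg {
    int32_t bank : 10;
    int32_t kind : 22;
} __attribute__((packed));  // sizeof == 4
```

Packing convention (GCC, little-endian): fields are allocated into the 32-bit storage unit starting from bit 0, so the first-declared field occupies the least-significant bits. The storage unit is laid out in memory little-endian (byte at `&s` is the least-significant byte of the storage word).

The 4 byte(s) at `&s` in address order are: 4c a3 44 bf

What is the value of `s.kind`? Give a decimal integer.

-1060568

[0]=0x4c [1]=0xa3 [2]=0x44 [3]=0xbf (little-endian) → word 0xbf44a34c
bank:10 @ bit 0 → (0xbf44a34c>>0)&0x3ff = 0x34c
kind:22 @ bit 10 → (0xbf44a34c>>10)&0x3fffff = 0x2fd128  ←
kind signed 22b, MSB=1: 3133736 - 4194304 = -1060568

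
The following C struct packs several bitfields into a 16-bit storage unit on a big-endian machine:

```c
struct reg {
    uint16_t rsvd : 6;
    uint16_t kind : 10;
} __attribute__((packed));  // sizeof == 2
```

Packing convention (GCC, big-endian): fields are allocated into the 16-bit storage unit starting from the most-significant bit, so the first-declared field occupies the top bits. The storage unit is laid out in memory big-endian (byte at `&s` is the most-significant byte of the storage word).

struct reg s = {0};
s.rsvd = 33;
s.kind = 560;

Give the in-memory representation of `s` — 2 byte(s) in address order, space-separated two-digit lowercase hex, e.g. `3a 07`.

86 30

rsvd:6 = 33 → 0x21 << 10 → word 0x8400
kind:10 = 560 → 0x230 << 0 → word 0x8630
word = 0x8630 → big-endian bytes:
  [0]=0x86  [1]=0x30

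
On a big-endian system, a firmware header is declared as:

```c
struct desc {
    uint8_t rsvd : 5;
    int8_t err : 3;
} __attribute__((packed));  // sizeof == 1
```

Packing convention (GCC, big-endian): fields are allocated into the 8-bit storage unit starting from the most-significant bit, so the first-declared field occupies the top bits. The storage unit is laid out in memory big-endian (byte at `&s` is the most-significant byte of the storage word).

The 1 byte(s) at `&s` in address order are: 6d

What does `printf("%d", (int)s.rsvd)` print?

[0]=0x6d (big-endian) → word 0x6d
rsvd:5 @ bit 3 → (0x6d>>3)&0x1f = 0xd  ←
err:3 @ bit 0 → (0x6d>>0)&0x7 = 0x5

13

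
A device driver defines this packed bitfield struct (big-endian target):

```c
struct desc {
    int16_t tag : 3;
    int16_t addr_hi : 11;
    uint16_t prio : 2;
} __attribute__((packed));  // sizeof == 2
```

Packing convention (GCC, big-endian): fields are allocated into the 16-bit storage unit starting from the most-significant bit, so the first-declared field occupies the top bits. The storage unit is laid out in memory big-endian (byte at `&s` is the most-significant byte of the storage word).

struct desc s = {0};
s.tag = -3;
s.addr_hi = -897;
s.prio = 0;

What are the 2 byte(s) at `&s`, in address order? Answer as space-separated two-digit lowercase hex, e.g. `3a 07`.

[13+:3] tag=-3 & 0x7 = 0x5; word=0xa000
[2+:11] addr_hi=-897 & 0x7ff = 0x47f; word=0xb1fc
[0+:2] prio=0 & 0x3 = 0x0; word=0xb1fc
word = 0xb1fc → big-endian bytes:
  [0]=0xb1  [1]=0xfc

b1 fc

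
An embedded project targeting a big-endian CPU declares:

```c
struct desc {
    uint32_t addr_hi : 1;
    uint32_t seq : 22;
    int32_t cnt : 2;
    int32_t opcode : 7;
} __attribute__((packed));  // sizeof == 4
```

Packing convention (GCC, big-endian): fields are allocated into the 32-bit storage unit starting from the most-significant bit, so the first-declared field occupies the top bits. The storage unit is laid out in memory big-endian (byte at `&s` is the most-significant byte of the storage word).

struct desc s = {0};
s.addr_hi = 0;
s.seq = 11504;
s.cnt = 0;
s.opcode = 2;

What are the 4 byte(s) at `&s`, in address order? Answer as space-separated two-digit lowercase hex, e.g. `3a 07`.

addr_hi (1b) val=0 bits=0x0 at bit 31: 0x00000000
seq (22b) val=11504 bits=0x2cf0 at bit 9: 0x0059e000
cnt (2b) val=0 bits=0x0 at bit 7: 0x0059e000
opcode (7b) val=2 bits=0x2 at bit 0: 0x0059e002
word = 0x0059e002 → big-endian bytes:
  [0]=0x00  [1]=0x59  [2]=0xe0  [3]=0x02

00 59 e0 02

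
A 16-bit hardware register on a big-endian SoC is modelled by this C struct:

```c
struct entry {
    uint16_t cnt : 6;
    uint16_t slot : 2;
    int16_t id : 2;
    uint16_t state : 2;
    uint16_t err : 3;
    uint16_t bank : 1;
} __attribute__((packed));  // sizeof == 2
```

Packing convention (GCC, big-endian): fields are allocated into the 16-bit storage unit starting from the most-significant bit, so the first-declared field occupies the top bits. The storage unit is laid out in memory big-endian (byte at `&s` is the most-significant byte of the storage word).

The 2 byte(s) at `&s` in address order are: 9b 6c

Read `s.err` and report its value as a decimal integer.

6

[0]=0x9b [1]=0x6c (big-endian) → word 0x9b6c
cnt:6 @ bit 10 → (0x9b6c>>10)&0x3f = 0x26
slot:2 @ bit 8 → (0x9b6c>>8)&0x3 = 0x3
id:2 @ bit 6 → (0x9b6c>>6)&0x3 = 0x1
state:2 @ bit 4 → (0x9b6c>>4)&0x3 = 0x2
err:3 @ bit 1 → (0x9b6c>>1)&0x7 = 0x6  ←
bank:1 @ bit 0 → (0x9b6c>>0)&0x1 = 0x0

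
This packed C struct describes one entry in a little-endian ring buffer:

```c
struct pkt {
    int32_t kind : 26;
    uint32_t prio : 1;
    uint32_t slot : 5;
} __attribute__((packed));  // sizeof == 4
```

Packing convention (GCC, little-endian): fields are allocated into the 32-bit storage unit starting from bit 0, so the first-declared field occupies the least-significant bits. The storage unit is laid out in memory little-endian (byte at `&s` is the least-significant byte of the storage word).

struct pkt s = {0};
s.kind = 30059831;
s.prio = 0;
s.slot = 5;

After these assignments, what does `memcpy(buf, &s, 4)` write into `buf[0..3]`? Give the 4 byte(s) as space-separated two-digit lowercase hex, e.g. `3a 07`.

kind:26 = 30059831 → 0x1caad37 << 0 → word 0x01caad37
prio:1 = 0 → 0x0 << 26 → word 0x01caad37
slot:5 = 5 → 0x5 << 27 → word 0x29caad37
word = 0x29caad37 → little-endian bytes:
  [0]=0x37  [1]=0xad  [2]=0xca  [3]=0x29

37 ad ca 29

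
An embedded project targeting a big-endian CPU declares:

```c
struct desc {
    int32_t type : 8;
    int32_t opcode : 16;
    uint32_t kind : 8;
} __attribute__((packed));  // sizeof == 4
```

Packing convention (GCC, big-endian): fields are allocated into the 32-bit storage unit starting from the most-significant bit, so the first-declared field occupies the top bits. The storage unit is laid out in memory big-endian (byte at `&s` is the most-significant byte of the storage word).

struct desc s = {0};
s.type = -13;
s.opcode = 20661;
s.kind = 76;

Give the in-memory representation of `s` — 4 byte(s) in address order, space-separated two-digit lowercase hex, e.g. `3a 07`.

type:8 = -13 → 0xf3 << 24 → word 0xf3000000
opcode:16 = 20661 → 0x50b5 << 8 → word 0xf350b500
kind:8 = 76 → 0x4c << 0 → word 0xf350b54c
word = 0xf350b54c → big-endian bytes:
  [0]=0xf3  [1]=0x50  [2]=0xb5  [3]=0x4c

f3 50 b5 4c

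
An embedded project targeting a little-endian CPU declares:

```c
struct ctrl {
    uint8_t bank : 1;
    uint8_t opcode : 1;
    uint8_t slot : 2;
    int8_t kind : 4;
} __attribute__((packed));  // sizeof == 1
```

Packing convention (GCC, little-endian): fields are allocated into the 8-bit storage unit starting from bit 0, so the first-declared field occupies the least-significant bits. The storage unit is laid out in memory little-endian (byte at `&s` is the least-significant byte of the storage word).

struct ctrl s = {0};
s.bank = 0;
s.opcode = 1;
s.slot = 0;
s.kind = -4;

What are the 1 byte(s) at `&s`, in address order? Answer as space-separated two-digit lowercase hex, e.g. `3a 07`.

c2

bank (1b) val=0 bits=0x0 at bit 0: 0x00
opcode (1b) val=1 bits=0x1 at bit 1: 0x02
slot (2b) val=0 bits=0x0 at bit 2: 0x02
kind (4b) val=-4 bits=0xc at bit 4: 0xc2
word = 0xc2 → little-endian bytes:
  [0]=0xc2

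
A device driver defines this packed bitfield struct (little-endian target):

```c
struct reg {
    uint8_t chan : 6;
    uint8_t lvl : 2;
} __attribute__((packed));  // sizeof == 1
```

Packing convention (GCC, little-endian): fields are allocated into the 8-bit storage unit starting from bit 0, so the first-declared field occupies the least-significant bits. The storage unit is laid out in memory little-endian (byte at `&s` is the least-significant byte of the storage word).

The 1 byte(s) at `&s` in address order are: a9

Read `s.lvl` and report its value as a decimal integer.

2

[0]=0xa9 (little-endian) → word 0xa9
chan [0+:6] = (word>>0) & 0x3f = 41
lvl [6+:2] = (word>>6) & 0x3 = 2  ←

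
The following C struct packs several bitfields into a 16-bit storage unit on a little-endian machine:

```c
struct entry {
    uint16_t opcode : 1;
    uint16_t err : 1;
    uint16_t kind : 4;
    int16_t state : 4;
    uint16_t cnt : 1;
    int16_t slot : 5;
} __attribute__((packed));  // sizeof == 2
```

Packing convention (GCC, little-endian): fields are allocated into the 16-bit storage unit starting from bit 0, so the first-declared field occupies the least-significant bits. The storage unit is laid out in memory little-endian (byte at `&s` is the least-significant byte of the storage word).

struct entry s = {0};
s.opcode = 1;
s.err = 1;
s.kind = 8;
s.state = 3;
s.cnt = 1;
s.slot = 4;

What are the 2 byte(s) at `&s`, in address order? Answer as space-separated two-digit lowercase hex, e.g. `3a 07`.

e3 24

opcode (1b) val=1 bits=0x1 at bit 0: 0x0001
err (1b) val=1 bits=0x1 at bit 1: 0x0003
kind (4b) val=8 bits=0x8 at bit 2: 0x0023
state (4b) val=3 bits=0x3 at bit 6: 0x00e3
cnt (1b) val=1 bits=0x1 at bit 10: 0x04e3
slot (5b) val=4 bits=0x4 at bit 11: 0x24e3
word = 0x24e3 → little-endian bytes:
  [0]=0xe3  [1]=0x24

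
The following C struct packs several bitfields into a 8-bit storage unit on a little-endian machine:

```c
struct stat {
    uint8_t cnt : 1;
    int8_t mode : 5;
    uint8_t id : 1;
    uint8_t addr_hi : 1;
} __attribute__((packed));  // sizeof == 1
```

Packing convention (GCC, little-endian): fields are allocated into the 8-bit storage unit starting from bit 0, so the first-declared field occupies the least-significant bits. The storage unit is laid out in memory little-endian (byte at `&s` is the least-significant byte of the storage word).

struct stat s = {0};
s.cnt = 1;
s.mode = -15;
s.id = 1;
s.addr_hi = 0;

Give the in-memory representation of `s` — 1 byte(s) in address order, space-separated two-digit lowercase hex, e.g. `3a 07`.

[0+:1] cnt=1 & 0x1 = 0x1; word=0x01
[1+:5] mode=-15 & 0x1f = 0x11; word=0x23
[6+:1] id=1 & 0x1 = 0x1; word=0x63
[7+:1] addr_hi=0 & 0x1 = 0x0; word=0x63
word = 0x63 → little-endian bytes:
  [0]=0x63

63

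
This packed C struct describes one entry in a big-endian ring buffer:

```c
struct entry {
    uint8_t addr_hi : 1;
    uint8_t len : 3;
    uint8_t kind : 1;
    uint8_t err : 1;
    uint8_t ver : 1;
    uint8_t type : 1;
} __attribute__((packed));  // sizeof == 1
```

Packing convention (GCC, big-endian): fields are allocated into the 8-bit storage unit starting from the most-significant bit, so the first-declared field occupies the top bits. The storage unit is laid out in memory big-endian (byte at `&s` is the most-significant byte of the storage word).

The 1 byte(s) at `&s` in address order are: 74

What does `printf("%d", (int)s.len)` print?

[0]=0x74 (big-endian) → word 0x74
addr_hi:1 @ bit 7 → (0x74>>7)&0x1 = 0x0
len:3 @ bit 4 → (0x74>>4)&0x7 = 0x7  ←
kind:1 @ bit 3 → (0x74>>3)&0x1 = 0x0
err:1 @ bit 2 → (0x74>>2)&0x1 = 0x1
ver:1 @ bit 1 → (0x74>>1)&0x1 = 0x0
type:1 @ bit 0 → (0x74>>0)&0x1 = 0x0

7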